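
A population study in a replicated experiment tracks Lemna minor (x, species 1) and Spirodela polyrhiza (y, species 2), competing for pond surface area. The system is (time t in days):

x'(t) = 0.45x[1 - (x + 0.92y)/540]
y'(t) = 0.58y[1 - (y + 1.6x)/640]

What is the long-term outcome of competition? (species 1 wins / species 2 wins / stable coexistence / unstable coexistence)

unstable coexistence (outcome depends on initial conditions)

Compare the nullcline intercepts: K1/α12 = 540/0.92 = 587 < K2 = 640; K2/α21 = 640/1.6 = 400 < K1 = 540.
Since both are reversed, neither can invade when rare; the interior point is a saddle.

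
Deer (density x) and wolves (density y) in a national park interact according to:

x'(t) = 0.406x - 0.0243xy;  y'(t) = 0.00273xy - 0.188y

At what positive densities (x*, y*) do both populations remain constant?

x* ≈ 68.9, y* ≈ 16.7

Set dy/dt = 0 with y > 0: 0.00273x - 0.188 = 0, so x* = 0.188/0.00273 = 68.9.
Set dx/dt = 0 with x > 0: 0.406 - 0.0243y = 0, so y* = 0.406/0.0243 = 16.7.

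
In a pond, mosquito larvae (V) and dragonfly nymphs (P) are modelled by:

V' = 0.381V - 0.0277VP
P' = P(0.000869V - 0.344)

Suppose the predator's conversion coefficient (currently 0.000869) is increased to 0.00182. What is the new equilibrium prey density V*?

At the interior fixed point, setting dP/dt = 0 with P > 0 fixes V* = (predator death rate)/(VP coefficient) — independent of the other coefficients.
With the change, V* = 0.344/0.00182 = 189; it falls from 396.

V* ≈ 189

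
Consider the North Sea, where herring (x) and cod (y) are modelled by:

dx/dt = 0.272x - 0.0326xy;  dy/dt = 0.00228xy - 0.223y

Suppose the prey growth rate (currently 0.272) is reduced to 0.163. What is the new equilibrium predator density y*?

At the interior fixed point, setting dx/dt = 0 with x > 0 fixes y* = (prey growth rate)/(xy coefficient) — independent of the other coefficients.
With the change, y* = 0.163/0.0326 = 5; it falls from 8.34.

y* ≈ 5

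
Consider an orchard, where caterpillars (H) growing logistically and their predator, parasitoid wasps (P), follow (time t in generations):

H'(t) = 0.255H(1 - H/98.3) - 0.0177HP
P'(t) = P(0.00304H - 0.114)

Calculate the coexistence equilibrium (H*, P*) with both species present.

From dP/dt = 0 with P > 0: 0.00304H* = 0.114, so H* = 37.5.
Substitute into dH/dt = 0: 0.255(1 - 37.5/98.3) = 0.0177P*.
The bracket is 0.619, giving P* = 0.158/0.0177 = 8.91.

H* ≈ 37.5, P* ≈ 8.91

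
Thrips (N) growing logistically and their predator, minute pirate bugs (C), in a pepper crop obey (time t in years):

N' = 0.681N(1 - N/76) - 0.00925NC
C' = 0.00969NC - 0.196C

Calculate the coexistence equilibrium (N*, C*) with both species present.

From dC/dt = 0 with C > 0: 0.00969N* = 0.196, so N* = 20.2.
Substitute into dN/dt = 0: 0.681(1 - 20.2/76) = 0.00925C*.
The bracket is 0.734, giving C* = 0.5/0.00925 = 54.

N* ≈ 20.2, C* ≈ 54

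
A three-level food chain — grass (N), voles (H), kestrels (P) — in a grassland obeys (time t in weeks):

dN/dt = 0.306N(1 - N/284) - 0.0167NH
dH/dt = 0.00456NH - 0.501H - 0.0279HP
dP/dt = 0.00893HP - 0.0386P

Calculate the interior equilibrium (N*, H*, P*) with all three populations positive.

From dP/dt = 0: 0.00893H* = 0.0386, so H* = 4.32.
From dN/dt = 0: 0.306(1 - N*/284) = 0.0167·4.32, giving N* = 284·(1 - 0.236) = 217.
From dH/dt = 0: 0.00456·217 - 0.501 = 0.0279P*, so P* = 0.489/0.0279 = 17.5.

N* ≈ 217, H* ≈ 4.32, P* ≈ 17.5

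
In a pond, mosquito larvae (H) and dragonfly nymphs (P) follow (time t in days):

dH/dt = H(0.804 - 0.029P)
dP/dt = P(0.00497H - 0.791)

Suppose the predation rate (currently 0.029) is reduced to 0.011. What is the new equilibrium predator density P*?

At the interior fixed point, setting dH/dt = 0 with H > 0 fixes P* = (prey growth rate)/(HP coefficient) — independent of the other coefficients.
With the change, P* = 0.804/0.011 = 73.1; it rises from 27.7.

P* ≈ 73.1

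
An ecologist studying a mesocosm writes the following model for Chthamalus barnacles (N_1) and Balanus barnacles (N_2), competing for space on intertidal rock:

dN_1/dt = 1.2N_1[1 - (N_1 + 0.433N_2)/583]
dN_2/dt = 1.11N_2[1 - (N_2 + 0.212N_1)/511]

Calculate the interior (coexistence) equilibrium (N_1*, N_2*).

Setting both brackets to zero gives the nullclines N_1 + 0.433N_2 = 583 and 0.212N_1 + N_2 = 511.
Substituting N_2 = 511 - 0.212N_1 into the first: N_1(1 - 0.433·0.212) = 583 - 0.433·511.
So N_1* = 362/0.908 = 398, and then N_2* = 511 - 0.212·398 = 427.

N_1* ≈ 398, N_2* ≈ 427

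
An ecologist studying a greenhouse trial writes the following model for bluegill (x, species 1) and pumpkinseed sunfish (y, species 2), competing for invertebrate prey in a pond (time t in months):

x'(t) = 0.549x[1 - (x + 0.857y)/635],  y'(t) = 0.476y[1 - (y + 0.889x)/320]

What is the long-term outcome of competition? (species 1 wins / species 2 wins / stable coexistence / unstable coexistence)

species 1 excludes species 2

Compare the nullcline intercepts: K1/α12 = 635/0.857 = 741 > K2 = 320; K2/α21 = 320/0.889 = 360 < K1 = 635.
Since the inequalities point opposite ways, species 1 can invade but species 2 cannot.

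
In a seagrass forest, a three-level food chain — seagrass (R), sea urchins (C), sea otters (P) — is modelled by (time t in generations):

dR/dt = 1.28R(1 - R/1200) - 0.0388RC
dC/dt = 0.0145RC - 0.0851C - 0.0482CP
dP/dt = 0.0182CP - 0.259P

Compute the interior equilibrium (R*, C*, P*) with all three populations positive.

From dP/dt = 0: 0.0182C* = 0.259, so C* = 14.2.
From dR/dt = 0: 1.28(1 - R*/1200) = 0.0388·14.2, giving R* = 1200·(1 - 0.431) = 682.
From dC/dt = 0: 0.0145·682 - 0.0851 = 0.0482P*, so P* = 9.81/0.0482 = 204.

R* ≈ 682, C* ≈ 14.2, P* ≈ 204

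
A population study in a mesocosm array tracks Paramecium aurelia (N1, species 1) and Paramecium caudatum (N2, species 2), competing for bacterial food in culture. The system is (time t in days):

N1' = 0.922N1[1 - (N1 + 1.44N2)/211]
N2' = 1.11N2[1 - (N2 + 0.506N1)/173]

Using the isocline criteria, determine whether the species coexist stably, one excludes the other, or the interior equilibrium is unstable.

Compare the nullcline intercepts: K1/α12 = 211/1.44 = 147 < K2 = 173; K2/α21 = 173/0.506 = 342 > K1 = 211.
Since the inequalities point opposite ways, species 2 can invade but species 1 cannot.

species 2 excludes species 1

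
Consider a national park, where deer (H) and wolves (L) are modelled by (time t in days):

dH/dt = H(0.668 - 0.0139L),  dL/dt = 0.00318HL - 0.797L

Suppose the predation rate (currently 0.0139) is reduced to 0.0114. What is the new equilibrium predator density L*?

At the interior fixed point, setting dH/dt = 0 with H > 0 fixes L* = (prey growth rate)/(HL coefficient) — independent of the other coefficients.
With the change, L* = 0.668/0.0114 = 58.6; it rises from 48.1.

L* ≈ 58.6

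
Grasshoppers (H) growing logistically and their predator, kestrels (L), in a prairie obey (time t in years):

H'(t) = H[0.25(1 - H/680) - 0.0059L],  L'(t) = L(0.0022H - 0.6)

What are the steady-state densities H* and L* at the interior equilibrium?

H* ≈ 273, L* ≈ 25.4

From dL/dt = 0 with L > 0: 0.0022H* = 0.6, so H* = 273.
Substitute into dH/dt = 0: 0.25(1 - 273/680) = 0.0059L*.
The bracket is 0.599, giving L* = 0.15/0.0059 = 25.4.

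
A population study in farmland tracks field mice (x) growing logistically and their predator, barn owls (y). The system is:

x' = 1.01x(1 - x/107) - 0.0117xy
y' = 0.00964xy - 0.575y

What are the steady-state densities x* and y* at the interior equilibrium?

x* ≈ 59.6, y* ≈ 38.2

From dy/dt = 0 with y > 0: 0.00964x* = 0.575, so x* = 59.6.
Substitute into dx/dt = 0: 1.01(1 - 59.6/107) = 0.0117y*.
The bracket is 0.443, giving y* = 0.447/0.0117 = 38.2.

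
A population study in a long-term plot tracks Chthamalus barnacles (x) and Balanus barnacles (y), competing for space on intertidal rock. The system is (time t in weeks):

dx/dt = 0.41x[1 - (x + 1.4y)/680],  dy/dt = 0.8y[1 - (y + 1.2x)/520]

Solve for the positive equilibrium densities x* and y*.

Setting both brackets to zero gives the nullclines x + 1.4y = 680 and 1.2x + y = 520.
Substituting y = 520 - 1.2x into the first: x(1 - 1.4·1.2) = 680 - 1.4·520.
So x* = -48/-0.68 = 70.6, and then y* = 520 - 1.2·70.6 = 435.

x* ≈ 70.6, y* ≈ 435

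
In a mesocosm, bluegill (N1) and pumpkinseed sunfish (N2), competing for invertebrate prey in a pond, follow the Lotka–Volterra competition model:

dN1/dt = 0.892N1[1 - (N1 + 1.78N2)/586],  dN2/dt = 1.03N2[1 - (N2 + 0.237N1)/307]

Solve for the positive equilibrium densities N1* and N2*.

Setting both brackets to zero gives the nullclines N1 + 1.78N2 = 586 and 0.237N1 + N2 = 307.
Substituting N2 = 307 - 0.237N1 into the first: N1(1 - 1.78·0.237) = 586 - 1.78·307.
So N1* = 39.5/0.578 = 68.4, and then N2* = 307 - 0.237·68.4 = 291.

N1* ≈ 68.4, N2* ≈ 291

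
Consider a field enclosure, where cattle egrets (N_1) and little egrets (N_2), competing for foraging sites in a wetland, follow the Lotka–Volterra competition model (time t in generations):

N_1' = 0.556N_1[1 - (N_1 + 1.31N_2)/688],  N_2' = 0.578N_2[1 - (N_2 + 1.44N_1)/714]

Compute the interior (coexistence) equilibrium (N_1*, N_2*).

Setting both brackets to zero gives the nullclines N_1 + 1.31N_2 = 688 and 1.44N_1 + N_2 = 714.
Substituting N_2 = 714 - 1.44N_1 into the first: N_1(1 - 1.31·1.44) = 688 - 1.31·714.
So N_1* = -247/-0.886 = 279, and then N_2* = 714 - 1.44·279 = 312.

N_1* ≈ 279, N_2* ≈ 312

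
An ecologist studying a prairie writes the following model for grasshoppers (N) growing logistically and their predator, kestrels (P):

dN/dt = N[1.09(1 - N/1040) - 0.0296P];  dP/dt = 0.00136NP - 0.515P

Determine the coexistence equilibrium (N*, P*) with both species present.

N* ≈ 379, P* ≈ 23.4

From dP/dt = 0 with P > 0: 0.00136N* = 0.515, so N* = 379.
Substitute into dN/dt = 0: 1.09(1 - 379/1040) = 0.0296P*.
The bracket is 0.636, giving P* = 0.693/0.0296 = 23.4.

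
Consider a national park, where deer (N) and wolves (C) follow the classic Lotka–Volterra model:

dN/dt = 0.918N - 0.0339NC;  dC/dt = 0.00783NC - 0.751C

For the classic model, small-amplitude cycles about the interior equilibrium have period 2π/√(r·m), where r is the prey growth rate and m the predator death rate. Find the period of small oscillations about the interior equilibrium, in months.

Here r = 0.918 and m = 0.751, so r·m = 0.689.
ω = √0.689 = 0.83 per month, hence T = 2π/ω ≈ 7.57 months.

T ≈ 7.57 months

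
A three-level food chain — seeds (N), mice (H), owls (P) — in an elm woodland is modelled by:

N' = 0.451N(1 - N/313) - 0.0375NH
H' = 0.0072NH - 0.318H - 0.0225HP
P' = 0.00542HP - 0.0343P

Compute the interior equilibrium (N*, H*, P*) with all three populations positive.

From dP/dt = 0: 0.00542H* = 0.0343, so H* = 6.33.
From dN/dt = 0: 0.451(1 - N*/313) = 0.0375·6.33, giving N* = 313·(1 - 0.526) = 148.
From dH/dt = 0: 0.0072·148 - 0.318 = 0.0225P*, so P* = 0.75/0.0225 = 33.3.

N* ≈ 148, H* ≈ 6.33, P* ≈ 33.3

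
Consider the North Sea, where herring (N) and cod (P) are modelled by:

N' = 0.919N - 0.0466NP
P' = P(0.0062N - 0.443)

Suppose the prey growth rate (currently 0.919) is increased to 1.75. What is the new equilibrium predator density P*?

P* ≈ 37.6

At the interior fixed point, setting dN/dt = 0 with N > 0 fixes P* = (prey growth rate)/(NP coefficient) — independent of the other coefficients.
With the change, P* = 1.75/0.0466 = 37.6; it rises from 19.7.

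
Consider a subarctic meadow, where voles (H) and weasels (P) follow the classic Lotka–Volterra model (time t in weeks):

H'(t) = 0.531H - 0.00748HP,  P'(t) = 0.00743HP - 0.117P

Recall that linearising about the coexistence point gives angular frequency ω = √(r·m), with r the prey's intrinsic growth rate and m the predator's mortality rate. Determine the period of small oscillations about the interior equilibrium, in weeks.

T ≈ 25.2 weeks

Here r = 0.531 and m = 0.117, so r·m = 0.0621.
ω = √0.0621 = 0.249 per week, hence T = 2π/ω ≈ 25.2 weeks.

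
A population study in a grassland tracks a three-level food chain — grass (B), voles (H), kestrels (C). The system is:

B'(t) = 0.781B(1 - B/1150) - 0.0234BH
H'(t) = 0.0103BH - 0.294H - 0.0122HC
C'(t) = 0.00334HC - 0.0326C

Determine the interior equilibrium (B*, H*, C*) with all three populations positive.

B* ≈ 814, H* ≈ 9.76, C* ≈ 663

From dC/dt = 0: 0.00334H* = 0.0326, so H* = 9.76.
From dB/dt = 0: 0.781(1 - B*/1150) = 0.0234·9.76, giving B* = 1150·(1 - 0.292) = 814.
From dH/dt = 0: 0.0103·814 - 0.294 = 0.0122C*, so C* = 8.09/0.0122 = 663.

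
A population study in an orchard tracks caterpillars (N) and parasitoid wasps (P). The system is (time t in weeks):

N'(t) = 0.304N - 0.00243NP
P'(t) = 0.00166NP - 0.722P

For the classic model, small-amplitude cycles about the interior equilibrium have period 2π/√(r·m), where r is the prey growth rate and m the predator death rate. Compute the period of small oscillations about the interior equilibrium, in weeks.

Here r = 0.304 and m = 0.722, so r·m = 0.219.
ω = √0.219 = 0.468 per week, hence T = 2π/ω ≈ 13.4 weeks.

T ≈ 13.4 weeks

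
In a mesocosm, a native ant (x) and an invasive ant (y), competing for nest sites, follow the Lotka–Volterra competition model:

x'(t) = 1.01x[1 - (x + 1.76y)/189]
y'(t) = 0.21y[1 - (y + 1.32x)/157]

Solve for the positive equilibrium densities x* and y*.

Setting both brackets to zero gives the nullclines x + 1.76y = 189 and 1.32x + y = 157.
Substituting y = 157 - 1.32x into the first: x(1 - 1.76·1.32) = 189 - 1.76·157.
So x* = -87.3/-1.32 = 66, and then y* = 157 - 1.32·66 = 69.9.

x* ≈ 66, y* ≈ 69.9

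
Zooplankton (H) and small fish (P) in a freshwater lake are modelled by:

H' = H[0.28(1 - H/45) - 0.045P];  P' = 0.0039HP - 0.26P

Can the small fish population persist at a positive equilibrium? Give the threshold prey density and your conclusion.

The predator equation gives dP/dt > 0 only when H > 0.26/0.0039 = 66.7.
Without the predator, H → K = 45. Since 45 < 66.7, the predator cannot invade.

Threshold H = 66.7; K < 66.7, so no, the predator goes extinct.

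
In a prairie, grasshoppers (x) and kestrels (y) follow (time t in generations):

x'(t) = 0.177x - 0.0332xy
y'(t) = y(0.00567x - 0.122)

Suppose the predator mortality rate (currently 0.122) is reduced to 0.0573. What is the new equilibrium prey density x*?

x* ≈ 10.1

At the interior fixed point, setting dy/dt = 0 with y > 0 fixes x* = (predator death rate)/(xy coefficient) — independent of the other coefficients.
With the change, x* = 0.0573/0.00567 = 10.1; it falls from 21.5.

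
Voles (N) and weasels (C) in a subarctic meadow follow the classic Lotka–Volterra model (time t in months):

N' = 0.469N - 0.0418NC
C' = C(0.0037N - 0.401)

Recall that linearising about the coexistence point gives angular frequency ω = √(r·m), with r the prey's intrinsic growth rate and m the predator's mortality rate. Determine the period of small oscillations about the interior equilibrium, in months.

T ≈ 14.5 months

Here r = 0.469 and m = 0.401, so r·m = 0.188.
ω = √0.188 = 0.434 per month, hence T = 2π/ω ≈ 14.5 months.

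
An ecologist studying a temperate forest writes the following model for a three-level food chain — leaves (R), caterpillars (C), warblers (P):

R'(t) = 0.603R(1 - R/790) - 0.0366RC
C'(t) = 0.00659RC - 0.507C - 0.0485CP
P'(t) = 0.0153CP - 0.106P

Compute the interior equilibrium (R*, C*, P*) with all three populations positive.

From dP/dt = 0: 0.0153C* = 0.106, so C* = 6.93.
From dR/dt = 0: 0.603(1 - R*/790) = 0.0366·6.93, giving R* = 790·(1 - 0.421) = 458.
From dC/dt = 0: 0.00659·458 - 0.507 = 0.0485P*, so P* = 2.51/0.0485 = 51.7.

R* ≈ 458, C* ≈ 6.93, P* ≈ 51.7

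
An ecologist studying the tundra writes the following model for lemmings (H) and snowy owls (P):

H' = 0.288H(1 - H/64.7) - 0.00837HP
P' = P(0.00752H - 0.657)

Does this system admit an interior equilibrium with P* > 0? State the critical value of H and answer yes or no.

The predator equation gives dP/dt > 0 only when H > 0.657/0.00752 = 87.4.
Without the predator, H → K = 64.7. Since 64.7 < 87.4, the predator cannot invade.

Threshold H = 87.4; K < 87.4, so no, the predator goes extinct.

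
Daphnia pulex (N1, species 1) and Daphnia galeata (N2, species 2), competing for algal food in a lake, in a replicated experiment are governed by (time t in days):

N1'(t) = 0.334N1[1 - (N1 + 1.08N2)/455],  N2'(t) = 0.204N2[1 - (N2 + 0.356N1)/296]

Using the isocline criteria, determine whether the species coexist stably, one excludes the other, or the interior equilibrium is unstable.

stable coexistence

Compare the nullcline intercepts: K1/α12 = 455/1.08 = 421 > K2 = 296; K2/α21 = 296/0.356 = 831 > K1 = 455.
Since both inequalities hold, each species can invade when rare, so the interior equilibrium is stable.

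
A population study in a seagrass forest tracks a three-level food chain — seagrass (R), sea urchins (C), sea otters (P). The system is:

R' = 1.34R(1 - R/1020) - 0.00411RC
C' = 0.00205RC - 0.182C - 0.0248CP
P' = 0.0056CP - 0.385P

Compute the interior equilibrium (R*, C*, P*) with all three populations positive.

R* ≈ 805, C* ≈ 68.8, P* ≈ 59.2

From dP/dt = 0: 0.0056C* = 0.385, so C* = 68.8.
From dR/dt = 0: 1.34(1 - R*/1020) = 0.00411·68.8, giving R* = 1020·(1 - 0.211) = 805.
From dC/dt = 0: 0.00205·805 - 0.182 = 0.0248P*, so P* = 1.47/0.0248 = 59.2.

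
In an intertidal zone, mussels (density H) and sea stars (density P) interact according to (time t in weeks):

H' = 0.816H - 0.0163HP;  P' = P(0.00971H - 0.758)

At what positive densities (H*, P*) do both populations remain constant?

H* ≈ 78.1, P* ≈ 50.1

Set dP/dt = 0 with P > 0: 0.00971H - 0.758 = 0, so H* = 0.758/0.00971 = 78.1.
Set dH/dt = 0 with H > 0: 0.816 - 0.0163P = 0, so P* = 0.816/0.0163 = 50.1.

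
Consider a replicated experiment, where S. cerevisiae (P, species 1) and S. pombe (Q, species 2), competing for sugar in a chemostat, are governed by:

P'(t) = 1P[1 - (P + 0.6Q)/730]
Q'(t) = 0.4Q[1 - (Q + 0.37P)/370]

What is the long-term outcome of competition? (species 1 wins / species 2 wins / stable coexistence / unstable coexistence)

Compare the nullcline intercepts: K1/α12 = 730/0.6 = 1220 > K2 = 370; K2/α21 = 370/0.37 = 1000 > K1 = 730.
Since both inequalities hold, each species can invade when rare, so the interior equilibrium is stable.

stable coexistence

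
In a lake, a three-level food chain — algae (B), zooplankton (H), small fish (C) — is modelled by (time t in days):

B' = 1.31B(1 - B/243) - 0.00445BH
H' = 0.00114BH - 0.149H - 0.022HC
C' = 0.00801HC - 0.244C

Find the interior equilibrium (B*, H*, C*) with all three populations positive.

B* ≈ 218, H* ≈ 30.5, C* ≈ 4.52

From dC/dt = 0: 0.00801H* = 0.244, so H* = 30.5.
From dB/dt = 0: 1.31(1 - B*/243) = 0.00445·30.5, giving B* = 243·(1 - 0.103) = 218.
From dH/dt = 0: 0.00114·218 - 0.149 = 0.022C*, so C* = 0.0994/0.022 = 4.52.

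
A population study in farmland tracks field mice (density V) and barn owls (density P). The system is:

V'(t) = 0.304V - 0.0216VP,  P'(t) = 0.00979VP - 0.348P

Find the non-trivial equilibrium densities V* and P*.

V* ≈ 35.5, P* ≈ 14.1

Set dP/dt = 0 with P > 0: 0.00979V - 0.348 = 0, so V* = 0.348/0.00979 = 35.5.
Set dV/dt = 0 with V > 0: 0.304 - 0.0216P = 0, so P* = 0.304/0.0216 = 14.1.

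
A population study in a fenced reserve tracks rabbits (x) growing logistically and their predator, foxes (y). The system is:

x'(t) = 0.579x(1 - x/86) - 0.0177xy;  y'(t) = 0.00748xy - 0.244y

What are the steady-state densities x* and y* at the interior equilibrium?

x* ≈ 32.6, y* ≈ 20.3

From dy/dt = 0 with y > 0: 0.00748x* = 0.244, so x* = 32.6.
Substitute into dx/dt = 0: 0.579(1 - 32.6/86) = 0.0177y*.
The bracket is 0.621, giving y* = 0.359/0.0177 = 20.3.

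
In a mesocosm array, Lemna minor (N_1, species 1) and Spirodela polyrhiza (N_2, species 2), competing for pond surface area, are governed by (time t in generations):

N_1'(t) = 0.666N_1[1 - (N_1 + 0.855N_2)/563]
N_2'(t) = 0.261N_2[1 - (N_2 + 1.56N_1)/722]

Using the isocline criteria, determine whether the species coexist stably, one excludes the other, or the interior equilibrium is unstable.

Compare the nullcline intercepts: K1/α12 = 563/0.855 = 658 < K2 = 722; K2/α21 = 722/1.56 = 463 < K1 = 563.
Since both are reversed, neither can invade when rare; the interior point is a saddle.

unstable coexistence (outcome depends on initial conditions)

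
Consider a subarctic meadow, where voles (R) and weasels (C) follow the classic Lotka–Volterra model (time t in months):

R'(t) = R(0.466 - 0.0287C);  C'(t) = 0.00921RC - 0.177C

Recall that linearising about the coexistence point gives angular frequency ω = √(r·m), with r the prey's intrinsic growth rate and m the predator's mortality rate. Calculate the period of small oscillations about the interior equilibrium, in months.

T ≈ 21.9 months

Here r = 0.466 and m = 0.177, so r·m = 0.0825.
ω = √0.0825 = 0.287 per month, hence T = 2π/ω ≈ 21.9 months.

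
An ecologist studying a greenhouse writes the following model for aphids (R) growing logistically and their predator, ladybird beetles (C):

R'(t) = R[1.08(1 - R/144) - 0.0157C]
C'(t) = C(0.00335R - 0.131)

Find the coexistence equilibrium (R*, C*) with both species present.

R* ≈ 39.1, C* ≈ 50.1

From dC/dt = 0 with C > 0: 0.00335R* = 0.131, so R* = 39.1.
Substitute into dR/dt = 0: 1.08(1 - 39.1/144) = 0.0157C*.
The bracket is 0.728, giving C* = 0.787/0.0157 = 50.1.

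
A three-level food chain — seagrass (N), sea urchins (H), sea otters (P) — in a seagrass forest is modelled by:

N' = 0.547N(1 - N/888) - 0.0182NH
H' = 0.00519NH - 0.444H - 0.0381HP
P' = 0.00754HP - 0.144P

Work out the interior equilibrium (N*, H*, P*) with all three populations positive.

N* ≈ 324, H* ≈ 19.1, P* ≈ 32.4

From dP/dt = 0: 0.00754H* = 0.144, so H* = 19.1.
From dN/dt = 0: 0.547(1 - N*/888) = 0.0182·19.1, giving N* = 888·(1 - 0.635) = 324.
From dH/dt = 0: 0.00519·324 - 0.444 = 0.0381P*, so P* = 1.24/0.0381 = 32.4.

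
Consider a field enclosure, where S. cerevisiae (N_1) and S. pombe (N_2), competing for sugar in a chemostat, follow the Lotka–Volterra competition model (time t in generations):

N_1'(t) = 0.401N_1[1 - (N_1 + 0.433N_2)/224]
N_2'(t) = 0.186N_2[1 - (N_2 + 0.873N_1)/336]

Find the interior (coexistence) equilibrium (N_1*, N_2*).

Setting both brackets to zero gives the nullclines N_1 + 0.433N_2 = 224 and 0.873N_1 + N_2 = 336.
Substituting N_2 = 336 - 0.873N_1 into the first: N_1(1 - 0.433·0.873) = 224 - 0.433·336.
So N_1* = 78.5/0.622 = 126, and then N_2* = 336 - 0.873·126 = 226.

N_1* ≈ 126, N_2* ≈ 226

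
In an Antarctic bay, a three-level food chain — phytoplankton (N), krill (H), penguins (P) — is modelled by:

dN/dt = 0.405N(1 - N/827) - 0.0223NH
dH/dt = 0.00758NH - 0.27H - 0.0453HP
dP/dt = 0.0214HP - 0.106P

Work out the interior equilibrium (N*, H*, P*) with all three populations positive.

From dP/dt = 0: 0.0214H* = 0.106, so H* = 4.95.
From dN/dt = 0: 0.405(1 - N*/827) = 0.0223·4.95, giving N* = 827·(1 - 0.273) = 601.
From dH/dt = 0: 0.00758·601 - 0.27 = 0.0453P*, so P* = 4.29/0.0453 = 94.7.

N* ≈ 601, H* ≈ 4.95, P* ≈ 94.7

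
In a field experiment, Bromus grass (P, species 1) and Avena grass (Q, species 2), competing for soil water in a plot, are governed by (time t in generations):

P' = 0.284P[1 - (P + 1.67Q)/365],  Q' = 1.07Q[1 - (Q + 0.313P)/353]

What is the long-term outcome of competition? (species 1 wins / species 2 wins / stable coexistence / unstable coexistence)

species 2 excludes species 1

Compare the nullcline intercepts: K1/α12 = 365/1.67 = 219 < K2 = 353; K2/α21 = 353/0.313 = 1130 > K1 = 365.
Since the inequalities point opposite ways, species 2 can invade but species 1 cannot.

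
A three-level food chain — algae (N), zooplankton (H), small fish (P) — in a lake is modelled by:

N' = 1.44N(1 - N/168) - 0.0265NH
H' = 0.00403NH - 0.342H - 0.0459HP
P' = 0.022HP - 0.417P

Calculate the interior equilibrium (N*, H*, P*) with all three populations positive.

From dP/dt = 0: 0.022H* = 0.417, so H* = 19.
From dN/dt = 0: 1.44(1 - N*/168) = 0.0265·19, giving N* = 168·(1 - 0.349) = 109.
From dH/dt = 0: 0.00403·109 - 0.342 = 0.0459P*, so P* = 0.0989/0.0459 = 2.15.

N* ≈ 109, H* ≈ 19, P* ≈ 2.15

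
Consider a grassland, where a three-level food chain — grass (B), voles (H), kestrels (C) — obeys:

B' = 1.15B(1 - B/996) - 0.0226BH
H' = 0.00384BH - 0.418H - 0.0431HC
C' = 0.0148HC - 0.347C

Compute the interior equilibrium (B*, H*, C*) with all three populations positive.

From dC/dt = 0: 0.0148H* = 0.347, so H* = 23.4.
From dB/dt = 0: 1.15(1 - B*/996) = 0.0226·23.4, giving B* = 996·(1 - 0.461) = 537.
From dH/dt = 0: 0.00384·537 - 0.418 = 0.0431C*, so C* = 1.64/0.0431 = 38.2.

B* ≈ 537, H* ≈ 23.4, C* ≈ 38.2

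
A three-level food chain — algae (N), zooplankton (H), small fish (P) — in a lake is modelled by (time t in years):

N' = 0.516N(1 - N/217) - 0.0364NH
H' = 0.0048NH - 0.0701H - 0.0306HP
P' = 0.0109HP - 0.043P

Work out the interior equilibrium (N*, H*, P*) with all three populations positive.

N* ≈ 157, H* ≈ 3.94, P* ≈ 22.3

From dP/dt = 0: 0.0109H* = 0.043, so H* = 3.94.
From dN/dt = 0: 0.516(1 - N*/217) = 0.0364·3.94, giving N* = 217·(1 - 0.278) = 157.
From dH/dt = 0: 0.0048·157 - 0.0701 = 0.0306P*, so P* = 0.682/0.0306 = 22.3.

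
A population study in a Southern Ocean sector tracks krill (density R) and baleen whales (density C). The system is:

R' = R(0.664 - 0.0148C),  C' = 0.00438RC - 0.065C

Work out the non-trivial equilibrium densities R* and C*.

R* ≈ 14.8, C* ≈ 44.9

Set dC/dt = 0 with C > 0: 0.00438R - 0.065 = 0, so R* = 0.065/0.00438 = 14.8.
Set dR/dt = 0 with R > 0: 0.664 - 0.0148C = 0, so C* = 0.664/0.0148 = 44.9.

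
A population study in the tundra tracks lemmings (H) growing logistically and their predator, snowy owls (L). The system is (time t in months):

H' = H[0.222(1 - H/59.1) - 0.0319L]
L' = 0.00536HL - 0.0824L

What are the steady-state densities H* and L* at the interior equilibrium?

H* ≈ 15.4, L* ≈ 5.15

From dL/dt = 0 with L > 0: 0.00536H* = 0.0824, so H* = 15.4.
Substitute into dH/dt = 0: 0.222(1 - 15.4/59.1) = 0.0319L*.
The bracket is 0.74, giving L* = 0.164/0.0319 = 5.15.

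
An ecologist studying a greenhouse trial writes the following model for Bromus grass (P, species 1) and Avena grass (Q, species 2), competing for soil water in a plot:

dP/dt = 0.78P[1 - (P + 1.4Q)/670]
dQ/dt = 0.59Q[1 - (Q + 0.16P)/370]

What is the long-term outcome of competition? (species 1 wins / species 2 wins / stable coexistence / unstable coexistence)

Compare the nullcline intercepts: K1/α12 = 670/1.4 = 479 > K2 = 370; K2/α21 = 370/0.16 = 2310 > K1 = 670.
Since both inequalities hold, each species can invade when rare, so the interior equilibrium is stable.

stable coexistence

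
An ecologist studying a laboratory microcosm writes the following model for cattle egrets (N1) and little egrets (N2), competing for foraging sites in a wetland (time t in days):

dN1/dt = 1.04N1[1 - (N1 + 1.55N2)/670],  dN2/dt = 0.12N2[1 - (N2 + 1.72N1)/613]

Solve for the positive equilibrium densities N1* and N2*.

N1* ≈ 168, N2* ≈ 324

Setting both brackets to zero gives the nullclines N1 + 1.55N2 = 670 and 1.72N1 + N2 = 613.
Substituting N2 = 613 - 1.72N1 into the first: N1(1 - 1.55·1.72) = 670 - 1.55·613.
So N1* = -280/-1.67 = 168, and then N2* = 613 - 1.72·168 = 324.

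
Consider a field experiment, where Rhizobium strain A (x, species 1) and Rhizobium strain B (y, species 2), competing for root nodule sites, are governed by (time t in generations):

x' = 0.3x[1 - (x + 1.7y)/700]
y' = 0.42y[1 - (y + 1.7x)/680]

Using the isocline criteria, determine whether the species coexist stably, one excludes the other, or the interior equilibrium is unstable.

Compare the nullcline intercepts: K1/α12 = 700/1.7 = 412 < K2 = 680; K2/α21 = 680/1.7 = 400 < K1 = 700.
Since both are reversed, neither can invade when rare; the interior point is a saddle.

unstable coexistence (outcome depends on initial conditions)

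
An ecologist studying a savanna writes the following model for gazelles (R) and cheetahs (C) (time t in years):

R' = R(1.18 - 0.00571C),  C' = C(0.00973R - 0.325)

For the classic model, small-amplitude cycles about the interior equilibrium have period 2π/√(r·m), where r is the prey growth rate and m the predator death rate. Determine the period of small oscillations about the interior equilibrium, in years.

T ≈ 10.1 years

Here r = 1.18 and m = 0.325, so r·m = 0.384.
ω = √0.384 = 0.619 per year, hence T = 2π/ω ≈ 10.1 years.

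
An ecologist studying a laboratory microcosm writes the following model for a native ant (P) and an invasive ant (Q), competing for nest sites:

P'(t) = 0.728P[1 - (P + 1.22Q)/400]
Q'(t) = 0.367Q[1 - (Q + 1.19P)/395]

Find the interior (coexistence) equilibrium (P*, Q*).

P* ≈ 181, Q* ≈ 179

Setting both brackets to zero gives the nullclines P + 1.22Q = 400 and 1.19P + Q = 395.
Substituting Q = 395 - 1.19P into the first: P(1 - 1.22·1.19) = 400 - 1.22·395.
So P* = -81.9/-0.452 = 181, and then Q* = 395 - 1.19·181 = 179.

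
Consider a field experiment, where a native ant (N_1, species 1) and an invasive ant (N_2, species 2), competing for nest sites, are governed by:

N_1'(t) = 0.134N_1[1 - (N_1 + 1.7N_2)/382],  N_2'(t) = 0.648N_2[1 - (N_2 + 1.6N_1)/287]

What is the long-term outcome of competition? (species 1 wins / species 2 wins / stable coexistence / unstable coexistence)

Compare the nullcline intercepts: K1/α12 = 382/1.7 = 225 < K2 = 287; K2/α21 = 287/1.6 = 179 < K1 = 382.
Since both are reversed, neither can invade when rare; the interior point is a saddle.

unstable coexistence (outcome depends on initial conditions)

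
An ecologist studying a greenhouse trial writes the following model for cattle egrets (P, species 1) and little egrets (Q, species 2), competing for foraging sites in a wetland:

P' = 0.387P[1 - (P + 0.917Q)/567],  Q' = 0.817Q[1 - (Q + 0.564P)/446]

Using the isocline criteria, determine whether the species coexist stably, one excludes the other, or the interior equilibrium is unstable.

Compare the nullcline intercepts: K1/α12 = 567/0.917 = 618 > K2 = 446; K2/α21 = 446/0.564 = 791 > K1 = 567.
Since both inequalities hold, each species can invade when rare, so the interior equilibrium is stable.

stable coexistence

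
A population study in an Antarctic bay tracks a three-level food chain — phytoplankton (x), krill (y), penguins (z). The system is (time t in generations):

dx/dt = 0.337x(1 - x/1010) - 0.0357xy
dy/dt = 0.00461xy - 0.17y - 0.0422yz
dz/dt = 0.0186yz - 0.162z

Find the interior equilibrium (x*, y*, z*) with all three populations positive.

x* ≈ 78.1, y* ≈ 8.71, z* ≈ 4.51

From dz/dt = 0: 0.0186y* = 0.162, so y* = 8.71.
From dx/dt = 0: 0.337(1 - x*/1010) = 0.0357·8.71, giving x* = 1010·(1 - 0.923) = 78.1.
From dy/dt = 0: 0.00461·78.1 - 0.17 = 0.0422z*, so z* = 0.19/0.0422 = 4.51.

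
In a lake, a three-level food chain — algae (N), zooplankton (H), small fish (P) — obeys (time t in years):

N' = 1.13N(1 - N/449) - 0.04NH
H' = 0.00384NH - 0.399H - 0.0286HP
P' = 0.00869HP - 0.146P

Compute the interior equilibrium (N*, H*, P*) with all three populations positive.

N* ≈ 182, H* ≈ 16.8, P* ≈ 10.5

From dP/dt = 0: 0.00869H* = 0.146, so H* = 16.8.
From dN/dt = 0: 1.13(1 - N*/449) = 0.04·16.8, giving N* = 449·(1 - 0.595) = 182.
From dH/dt = 0: 0.00384·182 - 0.399 = 0.0286P*, so P* = 0.3/0.0286 = 10.5.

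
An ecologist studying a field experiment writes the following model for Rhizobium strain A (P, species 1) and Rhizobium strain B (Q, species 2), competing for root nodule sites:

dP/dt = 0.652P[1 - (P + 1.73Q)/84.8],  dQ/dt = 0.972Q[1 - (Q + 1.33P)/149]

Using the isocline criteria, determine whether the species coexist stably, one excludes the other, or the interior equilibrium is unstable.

species 2 excludes species 1

Compare the nullcline intercepts: K1/α12 = 84.8/1.73 = 49 < K2 = 149; K2/α21 = 149/1.33 = 112 > K1 = 84.8.
Since the inequalities point opposite ways, species 2 can invade but species 1 cannot.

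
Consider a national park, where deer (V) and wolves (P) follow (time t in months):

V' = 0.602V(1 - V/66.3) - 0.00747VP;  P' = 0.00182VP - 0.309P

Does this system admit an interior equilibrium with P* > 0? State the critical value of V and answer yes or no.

The predator equation gives dP/dt > 0 only when V > 0.309/0.00182 = 170.
Without the predator, V → K = 66.3. Since 66.3 < 170, the predator cannot invade.

Threshold V = 170; K < 170, so no, the predator goes extinct.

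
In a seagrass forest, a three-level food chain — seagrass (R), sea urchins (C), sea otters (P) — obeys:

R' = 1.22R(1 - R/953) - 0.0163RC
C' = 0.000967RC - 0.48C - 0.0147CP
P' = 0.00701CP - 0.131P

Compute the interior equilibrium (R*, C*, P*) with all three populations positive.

R* ≈ 715, C* ≈ 18.7, P* ≈ 14.4

From dP/dt = 0: 0.00701C* = 0.131, so C* = 18.7.
From dR/dt = 0: 1.22(1 - R*/953) = 0.0163·18.7, giving R* = 953·(1 - 0.25) = 715.
From dC/dt = 0: 0.000967·715 - 0.48 = 0.0147P*, so P* = 0.211/0.0147 = 14.4.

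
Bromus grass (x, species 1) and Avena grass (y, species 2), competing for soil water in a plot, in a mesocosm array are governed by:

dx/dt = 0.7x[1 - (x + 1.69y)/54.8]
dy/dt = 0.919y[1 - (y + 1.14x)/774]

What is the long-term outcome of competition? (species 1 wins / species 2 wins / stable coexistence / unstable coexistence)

species 2 excludes species 1

Compare the nullcline intercepts: K1/α12 = 54.8/1.69 = 32.4 < K2 = 774; K2/α21 = 774/1.14 = 679 > K1 = 54.8.
Since the inequalities point opposite ways, species 2 can invade but species 1 cannot.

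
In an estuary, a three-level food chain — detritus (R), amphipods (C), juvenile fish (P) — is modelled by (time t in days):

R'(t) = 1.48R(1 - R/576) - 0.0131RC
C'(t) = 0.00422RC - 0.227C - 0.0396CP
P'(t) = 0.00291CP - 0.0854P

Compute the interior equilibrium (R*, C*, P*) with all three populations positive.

R* ≈ 426, C* ≈ 29.3, P* ≈ 39.7

From dP/dt = 0: 0.00291C* = 0.0854, so C* = 29.3.
From dR/dt = 0: 1.48(1 - R*/576) = 0.0131·29.3, giving R* = 576·(1 - 0.26) = 426.
From dC/dt = 0: 0.00422·426 - 0.227 = 0.0396P*, so P* = 1.57/0.0396 = 39.7.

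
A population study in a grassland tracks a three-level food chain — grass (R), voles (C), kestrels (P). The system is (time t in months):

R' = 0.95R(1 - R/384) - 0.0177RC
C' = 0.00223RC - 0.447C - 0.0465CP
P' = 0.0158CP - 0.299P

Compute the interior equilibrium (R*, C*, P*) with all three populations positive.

From dP/dt = 0: 0.0158C* = 0.299, so C* = 18.9.
From dR/dt = 0: 0.95(1 - R*/384) = 0.0177·18.9, giving R* = 384·(1 - 0.353) = 249.
From dC/dt = 0: 0.00223·249 - 0.447 = 0.0465P*, so P* = 0.107/0.0465 = 2.31.

R* ≈ 249, C* ≈ 18.9, P* ≈ 2.31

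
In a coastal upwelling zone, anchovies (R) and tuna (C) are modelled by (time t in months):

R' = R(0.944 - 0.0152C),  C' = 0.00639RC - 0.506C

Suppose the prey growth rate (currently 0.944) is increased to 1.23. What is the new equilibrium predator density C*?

At the interior fixed point, setting dR/dt = 0 with R > 0 fixes C* = (prey growth rate)/(RC coefficient) — independent of the other coefficients.
With the change, C* = 1.23/0.0152 = 80.9; it rises from 62.1.

C* ≈ 80.9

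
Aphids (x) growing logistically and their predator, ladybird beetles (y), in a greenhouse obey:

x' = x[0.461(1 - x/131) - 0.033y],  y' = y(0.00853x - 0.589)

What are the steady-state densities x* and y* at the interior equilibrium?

From dy/dt = 0 with y > 0: 0.00853x* = 0.589, so x* = 69.1.
Substitute into dx/dt = 0: 0.461(1 - 69.1/131) = 0.033y*.
The bracket is 0.473, giving y* = 0.218/0.033 = 6.61.

x* ≈ 69.1, y* ≈ 6.61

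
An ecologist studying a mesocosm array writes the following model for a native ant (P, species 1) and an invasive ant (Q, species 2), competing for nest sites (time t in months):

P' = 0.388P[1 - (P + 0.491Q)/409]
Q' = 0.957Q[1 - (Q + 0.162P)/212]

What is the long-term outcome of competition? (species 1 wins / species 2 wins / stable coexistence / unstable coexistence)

Compare the nullcline intercepts: K1/α12 = 409/0.491 = 833 > K2 = 212; K2/α21 = 212/0.162 = 1310 > K1 = 409.
Since both inequalities hold, each species can invade when rare, so the interior equilibrium is stable.

stable coexistence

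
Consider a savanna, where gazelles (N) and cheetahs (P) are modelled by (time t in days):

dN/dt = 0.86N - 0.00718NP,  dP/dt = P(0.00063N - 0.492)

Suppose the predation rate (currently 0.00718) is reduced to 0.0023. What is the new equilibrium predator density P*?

P* ≈ 374

At the interior fixed point, setting dN/dt = 0 with N > 0 fixes P* = (prey growth rate)/(NP coefficient) — independent of the other coefficients.
With the change, P* = 0.86/0.0023 = 374; it rises from 120.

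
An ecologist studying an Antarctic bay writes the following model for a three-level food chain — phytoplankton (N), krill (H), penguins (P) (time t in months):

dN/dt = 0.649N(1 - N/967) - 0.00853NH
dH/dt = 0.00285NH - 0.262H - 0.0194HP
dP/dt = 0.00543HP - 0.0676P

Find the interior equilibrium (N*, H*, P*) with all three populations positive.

N* ≈ 809, H* ≈ 12.4, P* ≈ 105

From dP/dt = 0: 0.00543H* = 0.0676, so H* = 12.4.
From dN/dt = 0: 0.649(1 - N*/967) = 0.00853·12.4, giving N* = 967·(1 - 0.164) = 809.
From dH/dt = 0: 0.00285·809 - 0.262 = 0.0194P*, so P* = 2.04/0.0194 = 105.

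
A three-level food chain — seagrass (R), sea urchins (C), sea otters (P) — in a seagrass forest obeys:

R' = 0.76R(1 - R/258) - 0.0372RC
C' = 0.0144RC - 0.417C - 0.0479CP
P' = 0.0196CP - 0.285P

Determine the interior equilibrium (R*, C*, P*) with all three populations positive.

From dP/dt = 0: 0.0196C* = 0.285, so C* = 14.5.
From dR/dt = 0: 0.76(1 - R*/258) = 0.0372·14.5, giving R* = 258·(1 - 0.712) = 74.4.
From dC/dt = 0: 0.0144·74.4 - 0.417 = 0.0479P*, so P* = 0.654/0.0479 = 13.7.

R* ≈ 74.4, C* ≈ 14.5, P* ≈ 13.7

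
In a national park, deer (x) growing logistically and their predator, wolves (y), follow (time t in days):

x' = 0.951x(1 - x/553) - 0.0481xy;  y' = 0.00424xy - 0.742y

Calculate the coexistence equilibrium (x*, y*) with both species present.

From dy/dt = 0 with y > 0: 0.00424x* = 0.742, so x* = 175.
Substitute into dx/dt = 0: 0.951(1 - 175/553) = 0.0481y*.
The bracket is 0.684, giving y* = 0.65/0.0481 = 13.5.

x* ≈ 175, y* ≈ 13.5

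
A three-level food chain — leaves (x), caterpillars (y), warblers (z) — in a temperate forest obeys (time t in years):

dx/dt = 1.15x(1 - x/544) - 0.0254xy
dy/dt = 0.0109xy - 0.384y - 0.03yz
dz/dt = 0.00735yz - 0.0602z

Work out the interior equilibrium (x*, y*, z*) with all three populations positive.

From dz/dt = 0: 0.00735y* = 0.0602, so y* = 8.19.
From dx/dt = 0: 1.15(1 - x*/544) = 0.0254·8.19, giving x* = 544·(1 - 0.181) = 446.
From dy/dt = 0: 0.0109·446 - 0.384 = 0.03z*, so z* = 4.47/0.03 = 149.

x* ≈ 446, y* ≈ 8.19, z* ≈ 149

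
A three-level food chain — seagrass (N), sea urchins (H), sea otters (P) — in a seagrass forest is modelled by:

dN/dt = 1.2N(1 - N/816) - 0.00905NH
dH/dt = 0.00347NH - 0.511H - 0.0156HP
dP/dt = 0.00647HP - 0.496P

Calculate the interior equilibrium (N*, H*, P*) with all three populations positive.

N* ≈ 344, H* ≈ 76.7, P* ≈ 43.8

From dP/dt = 0: 0.00647H* = 0.496, so H* = 76.7.
From dN/dt = 0: 1.2(1 - N*/816) = 0.00905·76.7, giving N* = 816·(1 - 0.578) = 344.
From dH/dt = 0: 0.00347·344 - 0.511 = 0.0156P*, so P* = 0.683/0.0156 = 43.8.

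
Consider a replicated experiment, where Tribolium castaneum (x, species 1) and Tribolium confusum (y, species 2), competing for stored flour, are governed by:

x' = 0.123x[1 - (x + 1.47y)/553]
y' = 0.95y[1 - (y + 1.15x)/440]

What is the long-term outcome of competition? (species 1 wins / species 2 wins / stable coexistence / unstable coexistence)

Compare the nullcline intercepts: K1/α12 = 553/1.47 = 376 < K2 = 440; K2/α21 = 440/1.15 = 383 < K1 = 553.
Since both are reversed, neither can invade when rare; the interior point is a saddle.

unstable coexistence (outcome depends on initial conditions)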